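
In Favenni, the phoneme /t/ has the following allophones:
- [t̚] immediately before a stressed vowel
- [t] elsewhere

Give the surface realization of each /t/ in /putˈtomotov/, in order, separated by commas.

Occurrence 1 (position 3): no conditioning environment matches → elsewhere allophone [t].
Occurrence 2 (position 4): immediately before a stressed vowel → [t̚].
Occurrence 3 (position 8): no conditioning environment matches → elsewhere allophone [t].

[t], [t̚], [t]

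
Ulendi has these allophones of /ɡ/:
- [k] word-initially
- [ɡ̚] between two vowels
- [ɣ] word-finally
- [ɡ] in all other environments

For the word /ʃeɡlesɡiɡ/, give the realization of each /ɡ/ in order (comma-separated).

[ɡ], [ɡ], [ɣ]

Occurrence 1 (position 3): no conditioning environment matches → elsewhere allophone [ɡ].
Occurrence 2 (position 7): no conditioning environment matches → elsewhere allophone [ɡ].
Occurrence 3 (position 9): word-finally → [ɣ].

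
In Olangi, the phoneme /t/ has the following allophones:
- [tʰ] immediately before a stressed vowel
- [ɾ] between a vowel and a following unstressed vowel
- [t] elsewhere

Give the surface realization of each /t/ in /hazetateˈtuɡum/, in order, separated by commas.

Occurrence 1 (position 5): between a vowel and an unstressed vowel → [ɾ].
Occurrence 2 (position 7): between a vowel and an unstressed vowel → [ɾ].
Occurrence 3 (position 9): immediately before a stressed vowel → [tʰ].

[ɾ], [ɾ], [tʰ]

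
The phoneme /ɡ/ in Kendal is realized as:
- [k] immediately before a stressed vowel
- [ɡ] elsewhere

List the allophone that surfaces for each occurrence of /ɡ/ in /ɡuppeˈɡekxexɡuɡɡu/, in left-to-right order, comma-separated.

[ɡ], [k], [ɡ], [ɡ], [ɡ]

Occurrence 1 (position 1): no conditioning environment matches → elsewhere allophone [ɡ].
Occurrence 2 (position 6): immediately before a stressed vowel → [k].
Occurrence 3 (position 12): no conditioning environment matches → elsewhere allophone [ɡ].
Occurrence 4 (position 14): no conditioning environment matches → elsewhere allophone [ɡ].
Occurrence 5 (position 15): no conditioning environment matches → elsewhere allophone [ɡ].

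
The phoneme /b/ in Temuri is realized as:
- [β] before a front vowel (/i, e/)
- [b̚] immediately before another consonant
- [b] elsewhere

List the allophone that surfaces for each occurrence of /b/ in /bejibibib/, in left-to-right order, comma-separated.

Occurrence 1 (position 1): before a front vowel (/i, e/) → [β].
Occurrence 2 (position 5): before a front vowel (/i, e/) → [β].
Occurrence 3 (position 7): before a front vowel (/i, e/) → [β].
Occurrence 4 (position 9): no conditioning environment matches → elsewhere allophone [b].

[β], [β], [β], [b]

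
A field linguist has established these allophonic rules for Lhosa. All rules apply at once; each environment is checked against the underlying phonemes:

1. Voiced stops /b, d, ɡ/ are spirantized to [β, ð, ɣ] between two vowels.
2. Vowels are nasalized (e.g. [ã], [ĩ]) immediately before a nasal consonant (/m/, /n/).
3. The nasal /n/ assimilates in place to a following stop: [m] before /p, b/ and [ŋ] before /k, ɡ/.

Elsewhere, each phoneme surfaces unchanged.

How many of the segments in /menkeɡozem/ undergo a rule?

4

Segments that undergo a rule: /e/ → [ẽ] (rule 2); /n/ → [ŋ] (rule 3); /ɡ/ → [ɣ] (rule 1); /e/ → [ẽ] (rule 2).
All other segments surface unchanged.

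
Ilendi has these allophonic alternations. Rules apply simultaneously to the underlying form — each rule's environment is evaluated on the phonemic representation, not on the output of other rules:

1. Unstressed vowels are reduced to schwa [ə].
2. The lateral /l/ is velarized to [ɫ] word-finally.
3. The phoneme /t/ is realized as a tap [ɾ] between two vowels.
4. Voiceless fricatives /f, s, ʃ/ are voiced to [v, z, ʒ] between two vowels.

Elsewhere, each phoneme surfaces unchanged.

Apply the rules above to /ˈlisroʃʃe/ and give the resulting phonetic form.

/l/ (word-initial) fails the environment for rule 2, so it stays [l].
/i/ (between /l/ and /s/) fails the environment for rule 1, so it stays [i].
/s/ (between /i/ and /r/) fails the environment for rule 4, so it stays [s].
Rule 1 applies to /o/ (between /r/ and /ʃ/: in an unstressed syllable) → [ə].
/ʃ/ (between /o/ and /ʃ/) fails the environment for rule 4, so it stays [ʃ].
/ʃ/ — between /ʃ/ and /e/; rule 4 does not apply here → [ʃ].
/e/ meets the environment for rule 1 (in an unstressed syllable) → [ə].

[ˈlisrəʃʃə]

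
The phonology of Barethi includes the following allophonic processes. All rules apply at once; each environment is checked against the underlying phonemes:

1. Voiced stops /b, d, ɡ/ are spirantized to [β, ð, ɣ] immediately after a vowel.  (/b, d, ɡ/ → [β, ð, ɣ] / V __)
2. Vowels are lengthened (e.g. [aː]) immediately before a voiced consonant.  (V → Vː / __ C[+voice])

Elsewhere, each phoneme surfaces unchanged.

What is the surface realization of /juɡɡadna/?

/j/ — not in any rule's target class → [j].
/u/ meets the environment for rule 2 (before a voiced consonant) → [uː].
Rule 1 applies to /ɡ/ (between /u/ and /ɡ/: immediately after a vowel) → [ɣ].
/ɡ/ (between /ɡ/ and /a/) fails the environment for rule 1, so it stays [ɡ].
/a/ (between /ɡ/ and /d/): before a voiced consonant, so rule 2 applies → [aː].
/d/ meets the environment for rule 1 (immediately after a vowel) → [ð].
/n/ stays [n].
/a/ (word-final): rule 2 targets it, but not before a voiced consonant → unchanged [a].

[juːɣɡaːðna]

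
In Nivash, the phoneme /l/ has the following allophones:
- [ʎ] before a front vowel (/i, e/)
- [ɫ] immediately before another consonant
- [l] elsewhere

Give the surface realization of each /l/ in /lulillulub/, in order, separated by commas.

Occurrence 1 (position 1): no conditioning environment matches → elsewhere allophone [l].
Occurrence 2 (position 3): before a front vowel (/i, e/) → [ʎ].
Occurrence 3 (position 5): immediately before another consonant → [ɫ].
Occurrence 4 (position 6): no conditioning environment matches → elsewhere allophone [l].
Occurrence 5 (position 8): no conditioning environment matches → elsewhere allophone [l].

[l], [ʎ], [ɫ], [l], [l]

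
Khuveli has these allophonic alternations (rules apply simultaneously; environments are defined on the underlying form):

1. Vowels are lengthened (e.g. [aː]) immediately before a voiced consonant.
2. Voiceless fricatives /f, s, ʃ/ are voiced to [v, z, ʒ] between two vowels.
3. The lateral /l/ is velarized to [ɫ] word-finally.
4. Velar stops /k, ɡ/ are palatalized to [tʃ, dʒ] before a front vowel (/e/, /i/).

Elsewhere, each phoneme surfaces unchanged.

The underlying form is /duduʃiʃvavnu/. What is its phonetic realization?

[duːduʒiʃvaːvnu]

/d/ (word-initial): no rule targets it → [d].
/u/ meets the environment for rule 1 (before a voiced consonant) → [uː].
/d/ (between /u/ and /u/): no rule targets it → [d].
/u/ (between /d/ and /ʃ/) is in the target of rule 1 but the environment (before a voiced consonant) is not met → [u].
Rule 2 applies to /ʃ/ (between /u/ and /i/: between two vowels) → [ʒ].
/i/ (between /ʃ/ and /ʃ/): rule 1 targets it, but not before a voiced consonant → unchanged [i].
/ʃ/ (between /i/ and /v/) is in the target of rule 2 but the environment (between two vowels) is not met → [ʃ].
/v/ (between /ʃ/ and /a/) is unaffected → [v].
/a/ — between /v/ and /v/, before a voiced consonant — surfaces as [aː] (rule 1).
/v/ stays [v].
/n/ (between /v/ and /u/): no rule targets it → [n].
/u/ — word-final; rule 1 does not apply here → [u].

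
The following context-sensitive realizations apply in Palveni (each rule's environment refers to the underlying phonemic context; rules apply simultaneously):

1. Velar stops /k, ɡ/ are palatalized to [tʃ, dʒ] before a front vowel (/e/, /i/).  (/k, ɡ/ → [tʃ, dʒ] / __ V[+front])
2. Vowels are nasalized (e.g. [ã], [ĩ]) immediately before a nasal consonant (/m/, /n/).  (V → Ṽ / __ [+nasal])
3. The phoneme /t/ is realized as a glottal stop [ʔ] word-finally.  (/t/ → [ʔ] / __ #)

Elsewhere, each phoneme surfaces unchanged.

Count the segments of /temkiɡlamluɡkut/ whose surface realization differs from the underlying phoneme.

4

Segments that undergo a rule: /e/ → [ẽ] (rule 2); /k/ → [tʃ] (rule 1); /a/ → [ã] (rule 2); /t/ → [ʔ] (rule 3).
All other segments surface unchanged.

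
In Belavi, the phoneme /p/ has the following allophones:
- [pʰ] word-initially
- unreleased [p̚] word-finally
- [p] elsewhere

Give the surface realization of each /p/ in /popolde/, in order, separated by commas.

[pʰ], [p]

Occurrence 1 (position 1): word-initially → [pʰ].
Occurrence 2 (position 3): no conditioning environment matches → elsewhere allophone [p].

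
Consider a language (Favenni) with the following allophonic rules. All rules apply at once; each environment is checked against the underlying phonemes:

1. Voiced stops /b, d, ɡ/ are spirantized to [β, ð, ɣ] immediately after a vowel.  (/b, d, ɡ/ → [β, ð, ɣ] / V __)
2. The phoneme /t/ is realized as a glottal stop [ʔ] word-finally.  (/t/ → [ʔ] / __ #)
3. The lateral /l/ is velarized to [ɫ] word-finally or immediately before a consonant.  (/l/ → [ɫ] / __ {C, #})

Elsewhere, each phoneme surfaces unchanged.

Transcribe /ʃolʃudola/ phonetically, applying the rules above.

[ʃoɫʃuðola]

/ʃ/ (word-initial) is unaffected → [ʃ].
/o/ (between /ʃ/ and /l/): no rule targets it → [o].
/l/ (between /o/ and /ʃ/) occurs word-finally or immediately before a consonant → [ɫ] by rule 3.
/ʃ/ stays [ʃ].
/u/ stays [u].
/d/ (between /u/ and /o/): immediately after a vowel, so rule 1 applies → [ð].
/o/ (between /d/ and /l/): no rule targets it → [o].
/l/ (between /o/ and /a/) is in the target of rule 3 but the environment (word-finally or immediately before a consonant) is not met → [l].
/a/ stays [a].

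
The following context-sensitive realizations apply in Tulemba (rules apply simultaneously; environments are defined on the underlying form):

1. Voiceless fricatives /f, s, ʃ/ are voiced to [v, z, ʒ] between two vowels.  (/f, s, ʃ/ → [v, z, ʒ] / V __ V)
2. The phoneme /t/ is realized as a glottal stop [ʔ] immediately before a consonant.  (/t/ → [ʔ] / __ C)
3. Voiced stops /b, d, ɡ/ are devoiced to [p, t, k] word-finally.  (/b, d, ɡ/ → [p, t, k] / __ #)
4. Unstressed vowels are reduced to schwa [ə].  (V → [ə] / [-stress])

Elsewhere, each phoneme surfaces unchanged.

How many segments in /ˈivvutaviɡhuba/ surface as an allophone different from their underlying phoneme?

5

Segments that undergo a rule: /u/ → [ə] (rule 4); /a/ → [ə] (rule 4); /i/ → [ə] (rule 4); /u/ → [ə] (rule 4); /a/ → [ə] (rule 4).
All other segments surface unchanged.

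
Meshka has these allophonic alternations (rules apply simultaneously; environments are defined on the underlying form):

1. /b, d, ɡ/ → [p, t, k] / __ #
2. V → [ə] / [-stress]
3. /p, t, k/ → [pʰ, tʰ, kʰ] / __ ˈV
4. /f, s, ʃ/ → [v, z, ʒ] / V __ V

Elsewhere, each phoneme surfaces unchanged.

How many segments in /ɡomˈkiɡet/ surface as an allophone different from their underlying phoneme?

Segments that undergo a rule: /o/ → [ə] (rule 2); /k/ → [kʰ] (rule 3); /e/ → [ə] (rule 2).
All other segments surface unchanged.

3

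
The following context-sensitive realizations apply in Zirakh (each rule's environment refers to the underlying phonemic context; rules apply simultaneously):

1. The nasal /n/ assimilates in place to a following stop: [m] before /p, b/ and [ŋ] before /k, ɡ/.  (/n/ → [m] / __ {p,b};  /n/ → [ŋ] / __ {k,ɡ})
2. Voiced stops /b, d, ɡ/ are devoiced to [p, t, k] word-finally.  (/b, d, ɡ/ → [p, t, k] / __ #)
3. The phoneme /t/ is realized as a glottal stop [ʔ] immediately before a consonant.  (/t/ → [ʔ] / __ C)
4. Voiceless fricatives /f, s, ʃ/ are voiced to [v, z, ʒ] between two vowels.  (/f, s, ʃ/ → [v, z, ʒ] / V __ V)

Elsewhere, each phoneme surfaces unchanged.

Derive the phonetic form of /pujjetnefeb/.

/p/ — not in any rule's target class → [p].
/u/ — not in any rule's target class → [u].
/j/ — not in any rule's target class → [j].
/j/ (between /j/ and /e/): no rule targets it → [j].
/e/ — not in any rule's target class → [e].
Rule 3 applies to /t/ (between /e/ and /n/: immediately before a consonant) → [ʔ].
/n/ (between /t/ and /e/): rule 1 targets it, but not before a labial or velar stop → unchanged [n].
/e/ (between /n/ and /f/): no rule targets it → [e].
/f/ (between /e/ and /e/): between two vowels, so rule 4 applies → [v].
/e/ (between /f/ and /b/): no rule targets it → [e].
/b/ meets the environment for rule 2 (word-finally) → [p].

[pujjeʔnevep]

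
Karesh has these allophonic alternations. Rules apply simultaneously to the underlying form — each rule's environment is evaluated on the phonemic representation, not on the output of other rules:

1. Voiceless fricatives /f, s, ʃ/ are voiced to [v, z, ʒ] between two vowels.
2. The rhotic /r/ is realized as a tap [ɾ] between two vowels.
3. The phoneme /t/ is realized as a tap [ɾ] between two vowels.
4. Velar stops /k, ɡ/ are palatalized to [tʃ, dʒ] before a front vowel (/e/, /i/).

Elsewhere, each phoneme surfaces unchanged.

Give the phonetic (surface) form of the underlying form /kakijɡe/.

/k/ (word-initial) is in the target of rule 4 but the environment (before a front vowel) is not met → [k].
Rule 4 applies to /k/ (between /a/ and /i/: before a front vowel) → [tʃ].
Rule 4 applies to /ɡ/ (between /j/ and /e/: before a front vowel) → [dʒ].

[katʃijdʒe]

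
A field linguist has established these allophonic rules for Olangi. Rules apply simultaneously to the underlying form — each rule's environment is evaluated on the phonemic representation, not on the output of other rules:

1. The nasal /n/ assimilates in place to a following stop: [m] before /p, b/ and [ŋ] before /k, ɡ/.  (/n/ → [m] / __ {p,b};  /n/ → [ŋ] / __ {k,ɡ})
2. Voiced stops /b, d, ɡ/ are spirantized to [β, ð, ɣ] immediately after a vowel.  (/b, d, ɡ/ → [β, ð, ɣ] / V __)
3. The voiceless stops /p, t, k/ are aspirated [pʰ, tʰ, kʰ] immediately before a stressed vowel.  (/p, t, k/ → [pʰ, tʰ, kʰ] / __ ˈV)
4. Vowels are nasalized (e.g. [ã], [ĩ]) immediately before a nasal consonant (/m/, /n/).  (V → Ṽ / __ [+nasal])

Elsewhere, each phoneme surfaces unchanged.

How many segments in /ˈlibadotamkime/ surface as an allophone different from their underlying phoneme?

Segments that undergo a rule: /b/ → [β] (rule 2); /d/ → [ð] (rule 2); /a/ → [ã] (rule 4); /i/ → [ĩ] (rule 4).
All other segments surface unchanged.

4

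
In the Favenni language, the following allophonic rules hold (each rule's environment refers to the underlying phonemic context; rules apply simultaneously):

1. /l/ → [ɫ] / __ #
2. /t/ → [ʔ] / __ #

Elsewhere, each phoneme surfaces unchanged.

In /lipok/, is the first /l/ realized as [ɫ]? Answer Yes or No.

/l/ (word-initial) fails the environment for rule 1, so it stays [l].
The actual realization is [l], not [ɫ].

No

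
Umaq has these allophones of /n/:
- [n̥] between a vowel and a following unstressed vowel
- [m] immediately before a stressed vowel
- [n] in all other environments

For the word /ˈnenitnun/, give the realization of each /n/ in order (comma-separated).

[m], [n̥], [n], [n]

Occurrence 1 (position 1): immediately before a stressed vowel → [m].
Occurrence 2 (position 3): between a vowel and a following unstressed vowel → [n̥].
Occurrence 3 (position 6): no conditioning environment matches → elsewhere allophone [n].
Occurrence 4 (position 8): no conditioning environment matches → elsewhere allophone [n].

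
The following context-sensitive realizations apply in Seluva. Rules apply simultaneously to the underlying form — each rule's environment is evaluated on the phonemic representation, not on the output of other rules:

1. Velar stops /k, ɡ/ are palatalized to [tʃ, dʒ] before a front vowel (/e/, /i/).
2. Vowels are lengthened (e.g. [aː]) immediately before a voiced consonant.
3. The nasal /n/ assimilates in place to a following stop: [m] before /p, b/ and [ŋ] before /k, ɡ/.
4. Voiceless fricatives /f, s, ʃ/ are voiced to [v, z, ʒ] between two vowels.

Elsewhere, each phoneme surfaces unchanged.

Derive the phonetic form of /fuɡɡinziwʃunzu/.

/f/ (word-initial) is in the target of rule 4 but the environment (between two vowels) is not met → [f].
/u/ (between /f/ and /ɡ/) occurs before a voiced consonant → [uː] by rule 2.
/ɡ/ (between /u/ and /ɡ/): rule 1 targets it, but not before a front vowel → unchanged [ɡ].
/ɡ/ (between /ɡ/ and /i/): before a front vowel, so rule 1 applies → [dʒ].
/i/ meets the environment for rule 2 (before a voiced consonant) → [iː].
/n/ (between /i/ and /z/) is in the target of rule 3 but the environment (before a labial or velar stop) is not met → [n].
Rule 2 applies to /i/ (between /z/ and /w/: before a voiced consonant) → [iː].
/ʃ/ (between /w/ and /u/): rule 4 targets it, but not between two vowels → unchanged [ʃ].
/u/ meets the environment for rule 2 (before a voiced consonant) → [uː].
/n/ — between /u/ and /z/; rule 3 does not apply here → [n].
/u/ (word-final): rule 2 targets it, but not before a voiced consonant → unchanged [u].

[fuːɡdʒiːnziːwʃuːnzu]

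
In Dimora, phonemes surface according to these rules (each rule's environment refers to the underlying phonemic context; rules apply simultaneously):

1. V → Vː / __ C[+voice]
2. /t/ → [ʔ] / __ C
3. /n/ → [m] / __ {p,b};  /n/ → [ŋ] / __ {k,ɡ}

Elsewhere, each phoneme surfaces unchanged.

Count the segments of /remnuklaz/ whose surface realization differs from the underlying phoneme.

Segments that undergo a rule: /e/ → [eː] (rule 1); /a/ → [aː] (rule 1).
All other segments surface unchanged.

2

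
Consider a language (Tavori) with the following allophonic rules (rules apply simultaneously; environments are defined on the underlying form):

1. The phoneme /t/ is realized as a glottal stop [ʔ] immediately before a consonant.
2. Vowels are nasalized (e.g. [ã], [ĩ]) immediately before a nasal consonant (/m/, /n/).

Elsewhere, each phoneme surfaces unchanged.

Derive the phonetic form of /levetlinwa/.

[leveʔlĩnwa]

/l/ (word-initial) is unaffected → [l].
/e/ (between /l/ and /v/) fails the environment for rule 2, so it stays [e].
/v/ (between /e/ and /e/) is unaffected → [v].
/e/ (between /v/ and /t/) fails the environment for rule 2, so it stays [e].
Rule 1 applies to /t/ (between /e/ and /l/: immediately before a consonant) → [ʔ].
/l/ (between /t/ and /i/) is unaffected → [l].
/i/ (between /l/ and /n/): before a nasal consonant, so rule 2 applies → [ĩ].
/n/ — not in any rule's target class → [n].
/w/ (between /n/ and /a/) is unaffected → [w].
/a/ — word-final; rule 2 does not apply here → [a].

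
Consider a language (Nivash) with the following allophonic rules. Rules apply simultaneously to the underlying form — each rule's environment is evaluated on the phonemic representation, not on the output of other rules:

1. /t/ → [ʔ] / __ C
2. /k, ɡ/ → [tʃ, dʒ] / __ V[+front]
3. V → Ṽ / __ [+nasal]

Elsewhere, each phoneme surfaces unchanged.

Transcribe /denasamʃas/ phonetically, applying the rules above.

[dẽnasãmʃas]

/d/ (word-initial): no rule targets it → [d].
Rule 3 applies to /e/ (between /d/ and /n/: before a nasal consonant) → [ẽ].
/n/ (between /e/ and /a/) is unaffected → [n].
/a/ — between /n/ and /s/; rule 3 does not apply here → [a].
/s/ stays [s].
/a/ meets the environment for rule 3 (before a nasal consonant) → [ã].
/m/ — not in any rule's target class → [m].
/ʃ/ (between /m/ and /a/) is unaffected → [ʃ].
/a/ (between /ʃ/ and /s/): rule 3 targets it, but not before a nasal consonant → unchanged [a].
/s/ — not in any rule's target class → [s].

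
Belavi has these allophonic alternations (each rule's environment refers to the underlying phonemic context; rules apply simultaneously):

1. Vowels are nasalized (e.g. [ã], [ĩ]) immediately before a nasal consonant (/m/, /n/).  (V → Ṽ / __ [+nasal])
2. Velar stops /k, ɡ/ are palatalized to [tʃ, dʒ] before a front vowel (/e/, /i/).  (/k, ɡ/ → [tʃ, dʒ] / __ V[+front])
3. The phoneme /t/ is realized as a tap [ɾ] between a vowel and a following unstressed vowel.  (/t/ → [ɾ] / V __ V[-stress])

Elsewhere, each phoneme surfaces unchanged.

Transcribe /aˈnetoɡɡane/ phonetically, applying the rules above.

[ãˈneɾoɡɡãne]

Rule 1 applies to /a/ (word-initial: before a nasal consonant) → [ã].
/n/ stays [n].
/e/ (between /n/ and /t/): rule 1 targets it, but not before a nasal consonant → unchanged [e].
/t/ (between /e/ and /o/): between a vowel and a following unstressed vowel, so rule 3 applies → [ɾ].
/o/ (between /t/ and /ɡ/) fails the environment for rule 1, so it stays [o].
/ɡ/ (between /o/ and /ɡ/) fails the environment for rule 2, so it stays [ɡ].
/ɡ/ — between /ɡ/ and /a/; rule 2 does not apply here → [ɡ].
/a/ meets the environment for rule 1 (before a nasal consonant) → [ã].
/n/ (between /a/ and /e/) is unaffected → [n].
/e/ (word-final): rule 1 targets it, but not before a nasal consonant → unchanged [e].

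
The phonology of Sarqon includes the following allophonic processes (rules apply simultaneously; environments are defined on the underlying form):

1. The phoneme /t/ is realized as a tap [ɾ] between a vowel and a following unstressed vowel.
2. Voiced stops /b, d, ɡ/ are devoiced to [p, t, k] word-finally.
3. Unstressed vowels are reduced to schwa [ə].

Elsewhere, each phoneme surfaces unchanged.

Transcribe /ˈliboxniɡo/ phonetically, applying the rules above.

/i/ (between /l/ and /b/) fails the environment for rule 3, so it stays [i].
/b/ (between /i/ and /o/): rule 2 targets it, but not word-finally → unchanged [b].
/o/ (between /b/ and /x/) occurs in an unstressed syllable → [ə] by rule 3.
/i/ — between /n/ and /ɡ/, in an unstressed syllable — surfaces as [ə] (rule 3).
/ɡ/ (between /i/ and /o/): rule 2 targets it, but not word-finally → unchanged [ɡ].
Rule 3 applies to /o/ (word-final: in an unstressed syllable) → [ə].

[ˈlibəxnəɡə]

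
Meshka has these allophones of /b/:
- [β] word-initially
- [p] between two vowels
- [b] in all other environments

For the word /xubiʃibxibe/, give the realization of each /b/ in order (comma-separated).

Occurrence 1 (position 3): between two vowels → [p].
Occurrence 2 (position 7): no conditioning environment matches → elsewhere allophone [b].
Occurrence 3 (position 10): between two vowels → [p].

[p], [b], [p]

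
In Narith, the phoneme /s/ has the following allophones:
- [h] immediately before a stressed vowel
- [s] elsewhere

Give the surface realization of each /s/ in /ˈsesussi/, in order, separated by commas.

[h], [s], [s], [s]

Occurrence 1 (position 1): immediately before a stressed vowel → [h].
Occurrence 2 (position 3): no conditioning environment matches → elsewhere allophone [s].
Occurrence 3 (position 5): no conditioning environment matches → elsewhere allophone [s].
Occurrence 4 (position 6): no conditioning environment matches → elsewhere allophone [s].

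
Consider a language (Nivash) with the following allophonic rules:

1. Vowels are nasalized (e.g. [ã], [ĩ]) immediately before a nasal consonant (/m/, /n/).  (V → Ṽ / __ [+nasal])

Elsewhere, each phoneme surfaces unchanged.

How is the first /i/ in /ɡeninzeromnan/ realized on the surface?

[ĩ]

Rule 1 applies to /i/ (between /n/ and /n/: before a nasal consonant) → [ĩ].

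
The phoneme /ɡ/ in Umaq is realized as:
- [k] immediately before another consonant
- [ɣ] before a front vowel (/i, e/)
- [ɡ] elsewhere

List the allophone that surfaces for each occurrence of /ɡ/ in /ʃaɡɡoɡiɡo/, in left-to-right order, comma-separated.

Occurrence 1 (position 3): immediately before another consonant → [k].
Occurrence 2 (position 4): no conditioning environment matches → elsewhere allophone [ɡ].
Occurrence 3 (position 6): before a front vowel (/i, e/) → [ɣ].
Occurrence 4 (position 8): no conditioning environment matches → elsewhere allophone [ɡ].

[k], [ɡ], [ɣ], [ɡ]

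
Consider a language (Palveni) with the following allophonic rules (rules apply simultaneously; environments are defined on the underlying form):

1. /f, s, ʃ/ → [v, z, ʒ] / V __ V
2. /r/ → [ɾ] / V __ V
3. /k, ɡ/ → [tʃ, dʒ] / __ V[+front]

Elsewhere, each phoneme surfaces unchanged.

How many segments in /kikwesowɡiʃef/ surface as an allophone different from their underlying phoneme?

Segments that undergo a rule: /k/ → [tʃ] (rule 3); /s/ → [z] (rule 1); /ɡ/ → [dʒ] (rule 3); /ʃ/ → [ʒ] (rule 1).
All other segments surface unchanged.

4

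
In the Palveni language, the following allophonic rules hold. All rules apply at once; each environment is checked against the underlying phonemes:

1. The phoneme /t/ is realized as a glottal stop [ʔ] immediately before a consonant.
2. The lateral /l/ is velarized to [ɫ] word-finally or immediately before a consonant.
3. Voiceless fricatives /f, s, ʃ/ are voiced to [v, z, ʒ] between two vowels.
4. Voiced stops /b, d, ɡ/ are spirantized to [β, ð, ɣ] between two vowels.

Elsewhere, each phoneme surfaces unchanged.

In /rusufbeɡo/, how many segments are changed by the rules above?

2

Segments that undergo a rule: /s/ → [z] (rule 3); /ɡ/ → [ɣ] (rule 4).
All other segments surface unchanged.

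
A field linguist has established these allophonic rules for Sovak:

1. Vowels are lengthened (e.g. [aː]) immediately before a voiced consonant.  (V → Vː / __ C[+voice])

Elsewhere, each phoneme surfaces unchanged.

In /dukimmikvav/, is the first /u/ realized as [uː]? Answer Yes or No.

No

/u/ (between /d/ and /k/) is in the target of rule 1 but the environment (before a voiced consonant) is not met → [u].
The actual realization is [u], not [uː].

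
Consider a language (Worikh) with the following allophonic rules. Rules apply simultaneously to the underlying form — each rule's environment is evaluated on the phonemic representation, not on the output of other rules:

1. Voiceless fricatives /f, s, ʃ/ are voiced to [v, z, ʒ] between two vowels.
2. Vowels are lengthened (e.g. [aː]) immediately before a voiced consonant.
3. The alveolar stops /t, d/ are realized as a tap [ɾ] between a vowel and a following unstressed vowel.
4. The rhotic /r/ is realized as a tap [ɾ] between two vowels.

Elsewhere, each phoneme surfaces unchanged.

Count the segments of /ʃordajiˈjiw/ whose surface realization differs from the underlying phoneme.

Segments that undergo a rule: /o/ → [oː] (rule 2); /a/ → [aː] (rule 2); /i/ → [iː] (rule 2); /i/ → [iː] (rule 2).
All other segments surface unchanged.

4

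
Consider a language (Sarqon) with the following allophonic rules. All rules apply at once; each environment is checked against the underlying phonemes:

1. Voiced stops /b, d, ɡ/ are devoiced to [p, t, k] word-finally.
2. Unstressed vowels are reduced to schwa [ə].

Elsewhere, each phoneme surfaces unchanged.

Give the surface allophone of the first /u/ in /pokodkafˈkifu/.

/u/ (word-final): in an unstressed syllable, so rule 2 applies → [ə].

[ə]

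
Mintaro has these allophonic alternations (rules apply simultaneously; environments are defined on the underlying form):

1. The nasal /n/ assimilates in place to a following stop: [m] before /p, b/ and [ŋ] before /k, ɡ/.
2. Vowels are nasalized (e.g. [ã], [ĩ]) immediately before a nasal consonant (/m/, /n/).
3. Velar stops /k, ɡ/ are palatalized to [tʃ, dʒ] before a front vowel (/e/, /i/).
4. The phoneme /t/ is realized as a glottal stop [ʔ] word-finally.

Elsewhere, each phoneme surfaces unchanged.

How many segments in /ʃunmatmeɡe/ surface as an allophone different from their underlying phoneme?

Segments that undergo a rule: /u/ → [ũ] (rule 2); /ɡ/ → [dʒ] (rule 3).
All other segments surface unchanged.

2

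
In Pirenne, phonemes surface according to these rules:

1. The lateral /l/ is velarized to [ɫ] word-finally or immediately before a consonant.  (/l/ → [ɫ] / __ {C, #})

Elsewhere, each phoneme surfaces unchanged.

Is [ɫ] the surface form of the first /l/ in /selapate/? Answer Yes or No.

/l/ (between /e/ and /a/) fails the environment for rule 1, so it stays [l].
The actual realization is [l], not [ɫ].

No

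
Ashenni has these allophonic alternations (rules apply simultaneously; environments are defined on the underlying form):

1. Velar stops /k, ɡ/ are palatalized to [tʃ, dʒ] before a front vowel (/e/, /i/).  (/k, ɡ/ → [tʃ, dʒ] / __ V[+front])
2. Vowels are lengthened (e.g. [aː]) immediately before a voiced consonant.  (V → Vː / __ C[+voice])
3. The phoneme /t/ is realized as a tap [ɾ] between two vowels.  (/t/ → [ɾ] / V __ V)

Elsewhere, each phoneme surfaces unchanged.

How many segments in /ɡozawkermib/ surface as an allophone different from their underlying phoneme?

5

Segments that undergo a rule: /o/ → [oː] (rule 2); /a/ → [aː] (rule 2); /k/ → [tʃ] (rule 1); /e/ → [eː] (rule 2); /i/ → [iː] (rule 2).
All other segments surface unchanged.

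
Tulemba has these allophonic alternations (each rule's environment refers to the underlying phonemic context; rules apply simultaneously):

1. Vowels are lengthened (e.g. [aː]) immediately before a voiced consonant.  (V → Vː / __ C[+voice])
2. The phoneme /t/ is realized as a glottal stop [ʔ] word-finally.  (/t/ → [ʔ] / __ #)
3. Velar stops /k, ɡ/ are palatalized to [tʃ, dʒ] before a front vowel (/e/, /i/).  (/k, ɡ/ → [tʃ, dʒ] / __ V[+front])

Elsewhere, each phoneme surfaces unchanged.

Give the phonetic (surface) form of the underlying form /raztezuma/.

/r/ stays [r].
Rule 1 applies to /a/ (between /r/ and /z/: before a voiced consonant) → [aː].
/z/ (between /a/ and /t/) is unaffected → [z].
/t/ (between /z/ and /e/) is in the target of rule 2 but the environment (word-finally) is not met → [t].
Rule 1 applies to /e/ (between /t/ and /z/: before a voiced consonant) → [eː].
/z/ (between /e/ and /u/) is unaffected → [z].
/u/ (between /z/ and /m/): before a voiced consonant, so rule 1 applies → [uː].
/m/ (between /u/ and /a/): no rule targets it → [m].
/a/ — word-final; rule 1 does not apply here → [a].

[raːzteːzuːma]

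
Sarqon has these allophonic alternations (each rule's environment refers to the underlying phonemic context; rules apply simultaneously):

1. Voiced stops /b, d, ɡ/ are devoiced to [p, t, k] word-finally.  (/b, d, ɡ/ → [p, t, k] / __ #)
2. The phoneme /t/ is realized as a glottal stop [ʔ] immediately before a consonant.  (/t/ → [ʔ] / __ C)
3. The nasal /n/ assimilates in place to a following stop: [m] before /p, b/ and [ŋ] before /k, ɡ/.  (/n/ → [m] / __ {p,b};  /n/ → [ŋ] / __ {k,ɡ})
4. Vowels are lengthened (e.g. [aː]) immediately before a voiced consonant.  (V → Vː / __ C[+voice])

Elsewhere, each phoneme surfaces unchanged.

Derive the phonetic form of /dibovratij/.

/d/ (word-initial): rule 1 targets it, but not word-finally → unchanged [d].
/i/ (between /d/ and /b/): before a voiced consonant, so rule 4 applies → [iː].
/b/ (between /i/ and /o/) is in the target of rule 1 but the environment (word-finally) is not met → [b].
/o/ — between /b/ and /v/, before a voiced consonant — surfaces as [oː] (rule 4).
/a/ (between /r/ and /t/): rule 4 targets it, but not before a voiced consonant → unchanged [a].
/t/ (between /a/ and /i/) fails the environment for rule 2, so it stays [t].
Rule 4 applies to /i/ (between /t/ and /j/: before a voiced consonant) → [iː].

[diːboːvratiːj]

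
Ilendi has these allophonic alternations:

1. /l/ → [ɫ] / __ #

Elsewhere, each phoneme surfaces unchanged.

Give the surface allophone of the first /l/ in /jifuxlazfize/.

/l/ — between /x/ and /a/; rule 1 does not apply here → [l].

[l]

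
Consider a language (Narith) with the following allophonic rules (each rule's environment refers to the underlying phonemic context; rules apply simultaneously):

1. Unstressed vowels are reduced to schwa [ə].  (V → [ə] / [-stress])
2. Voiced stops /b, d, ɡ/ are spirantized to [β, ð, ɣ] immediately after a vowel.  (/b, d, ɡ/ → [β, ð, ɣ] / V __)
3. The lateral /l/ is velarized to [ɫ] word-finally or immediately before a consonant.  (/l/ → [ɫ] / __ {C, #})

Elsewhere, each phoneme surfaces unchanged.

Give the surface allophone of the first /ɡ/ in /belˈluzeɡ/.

[ɣ]

/ɡ/ (word-final): immediately after a vowel, so rule 2 applies → [ɣ].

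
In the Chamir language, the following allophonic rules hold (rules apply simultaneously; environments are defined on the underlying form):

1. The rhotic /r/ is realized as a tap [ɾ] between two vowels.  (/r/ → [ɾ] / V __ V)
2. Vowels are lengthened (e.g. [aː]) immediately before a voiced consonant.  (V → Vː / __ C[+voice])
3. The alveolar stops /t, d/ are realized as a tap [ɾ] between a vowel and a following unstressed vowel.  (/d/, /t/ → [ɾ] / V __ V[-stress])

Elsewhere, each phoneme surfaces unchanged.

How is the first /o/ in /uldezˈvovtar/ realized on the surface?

[oː]

/o/ (between /v/ and /v/) occurs before a voiced consonant → [oː] by rule 2.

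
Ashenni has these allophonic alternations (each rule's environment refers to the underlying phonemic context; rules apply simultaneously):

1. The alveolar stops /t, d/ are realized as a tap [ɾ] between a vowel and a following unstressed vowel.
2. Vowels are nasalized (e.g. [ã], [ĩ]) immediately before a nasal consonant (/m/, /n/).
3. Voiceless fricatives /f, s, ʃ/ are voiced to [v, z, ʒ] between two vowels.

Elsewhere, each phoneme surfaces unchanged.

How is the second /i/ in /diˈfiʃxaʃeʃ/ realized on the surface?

/i/ (between /f/ and /ʃ/): rule 2 targets it, but not before a nasal consonant → unchanged [i].

[i]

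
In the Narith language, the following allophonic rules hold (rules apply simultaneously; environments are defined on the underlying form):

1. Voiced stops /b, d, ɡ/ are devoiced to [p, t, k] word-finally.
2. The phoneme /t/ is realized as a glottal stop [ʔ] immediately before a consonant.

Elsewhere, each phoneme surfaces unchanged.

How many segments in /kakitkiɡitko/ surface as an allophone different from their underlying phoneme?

2

Segments that undergo a rule: /t/ → [ʔ] (rule 2); /t/ → [ʔ] (rule 2).
All other segments surface unchanged.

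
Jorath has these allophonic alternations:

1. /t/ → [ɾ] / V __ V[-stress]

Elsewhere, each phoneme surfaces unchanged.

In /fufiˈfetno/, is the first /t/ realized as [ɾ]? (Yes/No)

/t/ (between /e/ and /n/) fails the environment for rule 1, so it stays [t].
The actual realization is [t], not [ɾ].

No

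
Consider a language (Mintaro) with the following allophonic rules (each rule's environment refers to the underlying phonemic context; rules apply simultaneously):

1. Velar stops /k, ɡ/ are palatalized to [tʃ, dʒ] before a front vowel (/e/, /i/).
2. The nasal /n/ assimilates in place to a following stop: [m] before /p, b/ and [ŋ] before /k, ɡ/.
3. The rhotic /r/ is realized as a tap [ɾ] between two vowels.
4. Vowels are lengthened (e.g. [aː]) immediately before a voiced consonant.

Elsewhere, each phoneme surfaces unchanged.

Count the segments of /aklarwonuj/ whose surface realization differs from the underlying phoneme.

Segments that undergo a rule: /a/ → [aː] (rule 4); /o/ → [oː] (rule 4); /u/ → [uː] (rule 4).
All other segments surface unchanged.

3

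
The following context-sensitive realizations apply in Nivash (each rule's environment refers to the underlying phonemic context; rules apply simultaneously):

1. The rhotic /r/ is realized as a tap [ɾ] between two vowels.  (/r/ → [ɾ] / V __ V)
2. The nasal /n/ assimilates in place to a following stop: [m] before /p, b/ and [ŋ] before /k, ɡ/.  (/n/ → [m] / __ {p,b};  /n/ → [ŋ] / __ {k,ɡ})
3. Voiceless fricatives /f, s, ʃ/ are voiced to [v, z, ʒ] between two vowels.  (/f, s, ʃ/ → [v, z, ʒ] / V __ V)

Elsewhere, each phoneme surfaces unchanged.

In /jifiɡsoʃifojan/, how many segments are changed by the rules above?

Segments that undergo a rule: /f/ → [v] (rule 3); /ʃ/ → [ʒ] (rule 3); /f/ → [v] (rule 3).
All other segments surface unchanged.

3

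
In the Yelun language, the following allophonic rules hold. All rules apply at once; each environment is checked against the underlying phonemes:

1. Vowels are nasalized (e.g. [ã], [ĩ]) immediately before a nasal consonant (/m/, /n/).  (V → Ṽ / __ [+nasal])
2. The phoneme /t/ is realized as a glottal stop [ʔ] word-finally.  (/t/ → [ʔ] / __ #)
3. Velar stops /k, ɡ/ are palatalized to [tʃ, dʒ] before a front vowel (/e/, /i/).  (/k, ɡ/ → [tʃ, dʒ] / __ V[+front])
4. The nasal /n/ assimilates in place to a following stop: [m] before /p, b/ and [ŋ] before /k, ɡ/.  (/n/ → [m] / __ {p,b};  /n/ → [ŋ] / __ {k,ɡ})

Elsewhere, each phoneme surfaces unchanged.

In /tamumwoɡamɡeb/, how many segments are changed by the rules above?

Segments that undergo a rule: /a/ → [ã] (rule 1); /u/ → [ũ] (rule 1); /a/ → [ã] (rule 1); /ɡ/ → [dʒ] (rule 3).
All other segments surface unchanged.

4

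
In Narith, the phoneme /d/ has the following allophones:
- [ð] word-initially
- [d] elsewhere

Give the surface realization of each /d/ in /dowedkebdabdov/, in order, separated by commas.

Occurrence 1 (position 1): word-initially → [ð].
Occurrence 2 (position 5): no conditioning environment matches → elsewhere allophone [d].
Occurrence 3 (position 9): no conditioning environment matches → elsewhere allophone [d].
Occurrence 4 (position 12): no conditioning environment matches → elsewhere allophone [d].

[ð], [d], [d], [d]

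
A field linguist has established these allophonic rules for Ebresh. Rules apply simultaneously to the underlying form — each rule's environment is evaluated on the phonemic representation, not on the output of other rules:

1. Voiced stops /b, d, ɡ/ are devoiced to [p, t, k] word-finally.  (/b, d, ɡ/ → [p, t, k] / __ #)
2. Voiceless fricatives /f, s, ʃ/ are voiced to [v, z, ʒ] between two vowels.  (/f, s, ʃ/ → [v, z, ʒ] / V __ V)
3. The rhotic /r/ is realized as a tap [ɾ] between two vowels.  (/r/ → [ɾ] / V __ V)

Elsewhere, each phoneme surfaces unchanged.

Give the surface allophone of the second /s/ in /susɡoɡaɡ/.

[s]

/s/ (between /u/ and /ɡ/) is in the target of rule 2 but the environment (between two vowels) is not met → [s].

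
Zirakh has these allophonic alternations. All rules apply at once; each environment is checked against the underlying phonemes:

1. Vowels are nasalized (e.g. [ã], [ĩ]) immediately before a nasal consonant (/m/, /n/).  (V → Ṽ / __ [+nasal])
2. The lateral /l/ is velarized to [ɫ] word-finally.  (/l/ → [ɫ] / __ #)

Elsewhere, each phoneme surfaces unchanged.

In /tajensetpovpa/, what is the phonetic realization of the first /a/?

/a/ (between /t/ and /j/) is in the target of rule 1 but the environment (before a nasal consonant) is not met → [a].

[a]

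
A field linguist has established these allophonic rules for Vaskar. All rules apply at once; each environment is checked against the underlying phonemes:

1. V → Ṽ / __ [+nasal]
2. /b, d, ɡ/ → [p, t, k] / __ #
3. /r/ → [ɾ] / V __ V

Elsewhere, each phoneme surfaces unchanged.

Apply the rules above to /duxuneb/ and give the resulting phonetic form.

/d/ (word-initial): rule 2 targets it, but not word-finally → unchanged [d].
/u/ (between /d/ and /x/) is in the target of rule 1 but the environment (before a nasal consonant) is not met → [u].
/x/ (between /u/ and /u/): no rule targets it → [x].
/u/ (between /x/ and /n/): before a nasal consonant, so rule 1 applies → [ũ].
/n/ (between /u/ and /e/): no rule targets it → [n].
/e/ — between /n/ and /b/; rule 1 does not apply here → [e].
/b/ — word-final, word-finally — surfaces as [p] (rule 2).

[duxũnep]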